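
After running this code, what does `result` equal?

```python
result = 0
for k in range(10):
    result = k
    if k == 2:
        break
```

Let's trace through this code step by step.

Initialize: result = 0
Entering loop: for k in range(10):

After execution: result = 2
2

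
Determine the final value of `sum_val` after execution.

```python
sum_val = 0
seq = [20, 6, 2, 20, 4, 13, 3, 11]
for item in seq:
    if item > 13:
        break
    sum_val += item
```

Let's trace through this code step by step.

Initialize: sum_val = 0
Initialize: seq = [20, 6, 2, 20, 4, 13, 3, 11]
Entering loop: for item in seq:

After execution: sum_val = 0
0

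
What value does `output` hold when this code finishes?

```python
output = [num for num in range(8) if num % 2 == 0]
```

Let's trace through this code step by step.

Initialize: output = [num for num in range(8) if num % 2 == 0]

After execution: output = [0, 2, 4, 6]
[0, 2, 4, 6]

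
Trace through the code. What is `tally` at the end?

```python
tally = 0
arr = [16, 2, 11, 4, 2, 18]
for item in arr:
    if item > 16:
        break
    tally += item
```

Let's trace through this code step by step.

Initialize: tally = 0
Initialize: arr = [16, 2, 11, 4, 2, 18]
Entering loop: for item in arr:

After execution: tally = 35
35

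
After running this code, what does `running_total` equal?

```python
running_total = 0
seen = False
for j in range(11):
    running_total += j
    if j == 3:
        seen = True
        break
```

Let's trace through this code step by step.

Initialize: running_total = 0
Initialize: seen = False
Entering loop: for j in range(11):

After execution: running_total = 6
6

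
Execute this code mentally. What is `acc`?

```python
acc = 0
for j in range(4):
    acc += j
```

Let's trace through this code step by step.

Initialize: acc = 0
Entering loop: for j in range(4):

After execution: acc = 6
6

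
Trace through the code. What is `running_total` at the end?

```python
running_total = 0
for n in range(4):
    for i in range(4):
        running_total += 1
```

Let's trace through this code step by step.

Initialize: running_total = 0
Entering loop: for n in range(4):

After execution: running_total = 16
16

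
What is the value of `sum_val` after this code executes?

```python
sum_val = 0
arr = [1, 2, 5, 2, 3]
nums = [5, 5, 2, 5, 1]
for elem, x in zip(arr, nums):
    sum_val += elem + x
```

Let's trace through this code step by step.

Initialize: sum_val = 0
Initialize: arr = [1, 2, 5, 2, 3]
Initialize: nums = [5, 5, 2, 5, 1]
Entering loop: for elem, x in zip(arr, nums):

After execution: sum_val = 31
31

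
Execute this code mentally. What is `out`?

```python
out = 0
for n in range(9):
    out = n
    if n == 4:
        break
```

Let's trace through this code step by step.

Initialize: out = 0
Entering loop: for n in range(9):

After execution: out = 4
4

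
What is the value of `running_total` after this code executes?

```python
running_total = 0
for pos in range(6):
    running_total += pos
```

Let's trace through this code step by step.

Initialize: running_total = 0
Entering loop: for pos in range(6):

After execution: running_total = 15
15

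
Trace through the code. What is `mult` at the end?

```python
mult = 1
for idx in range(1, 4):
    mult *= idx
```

Let's trace through this code step by step.

Initialize: mult = 1
Entering loop: for idx in range(1, 4):

After execution: mult = 6
6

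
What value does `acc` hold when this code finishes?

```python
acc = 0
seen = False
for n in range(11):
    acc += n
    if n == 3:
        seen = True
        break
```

Let's trace through this code step by step.

Initialize: acc = 0
Initialize: seen = False
Entering loop: for n in range(11):

After execution: acc = 6
6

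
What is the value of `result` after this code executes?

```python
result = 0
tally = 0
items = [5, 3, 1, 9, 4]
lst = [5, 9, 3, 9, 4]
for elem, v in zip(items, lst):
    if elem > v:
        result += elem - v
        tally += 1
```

Let's trace through this code step by step.

Initialize: result = 0
Initialize: tally = 0
Initialize: items = [5, 3, 1, 9, 4]
Initialize: lst = [5, 9, 3, 9, 4]
Entering loop: for elem, v in zip(items, lst):

After execution: result = 0
0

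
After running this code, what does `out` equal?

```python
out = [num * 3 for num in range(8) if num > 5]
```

Let's trace through this code step by step.

Initialize: out = [num * 3 for num in range(8) if num > 5]

After execution: out = [18, 21]
[18, 21]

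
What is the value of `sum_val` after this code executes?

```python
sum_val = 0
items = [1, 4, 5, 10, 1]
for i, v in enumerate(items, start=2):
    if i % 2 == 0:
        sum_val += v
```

Let's trace through this code step by step.

Initialize: sum_val = 0
Initialize: items = [1, 4, 5, 10, 1]
Entering loop: for i, v in enumerate(items, start=2):

After execution: sum_val = 7
7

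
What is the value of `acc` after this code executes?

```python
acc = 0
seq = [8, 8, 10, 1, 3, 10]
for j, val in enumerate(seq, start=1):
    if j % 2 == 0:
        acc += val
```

Let's trace through this code step by step.

Initialize: acc = 0
Initialize: seq = [8, 8, 10, 1, 3, 10]
Entering loop: for j, val in enumerate(seq, start=1):

After execution: acc = 19
19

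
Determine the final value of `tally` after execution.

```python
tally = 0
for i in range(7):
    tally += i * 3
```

Let's trace through this code step by step.

Initialize: tally = 0
Entering loop: for i in range(7):

After execution: tally = 63
63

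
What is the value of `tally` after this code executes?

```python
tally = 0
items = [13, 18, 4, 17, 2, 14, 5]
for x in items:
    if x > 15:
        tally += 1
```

Let's trace through this code step by step.

Initialize: tally = 0
Initialize: items = [13, 18, 4, 17, 2, 14, 5]
Entering loop: for x in items:

After execution: tally = 2
2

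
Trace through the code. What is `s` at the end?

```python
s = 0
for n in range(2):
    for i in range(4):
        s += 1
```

Let's trace through this code step by step.

Initialize: s = 0
Entering loop: for n in range(2):

After execution: s = 8
8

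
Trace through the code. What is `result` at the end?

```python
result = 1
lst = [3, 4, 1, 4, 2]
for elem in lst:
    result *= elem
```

Let's trace through this code step by step.

Initialize: result = 1
Initialize: lst = [3, 4, 1, 4, 2]
Entering loop: for elem in lst:

After execution: result = 96
96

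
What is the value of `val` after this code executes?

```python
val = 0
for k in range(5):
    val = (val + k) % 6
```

Let's trace through this code step by step.

Initialize: val = 0
Entering loop: for k in range(5):

After execution: val = 4
4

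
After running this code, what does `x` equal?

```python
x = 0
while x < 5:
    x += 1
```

Let's trace through this code step by step.

Initialize: x = 0
Entering loop: while x < 5:

After execution: x = 5
5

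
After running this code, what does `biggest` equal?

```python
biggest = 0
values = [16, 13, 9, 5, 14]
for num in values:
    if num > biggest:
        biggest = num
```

Let's trace through this code step by step.

Initialize: biggest = 0
Initialize: values = [16, 13, 9, 5, 14]
Entering loop: for num in values:

After execution: biggest = 16
16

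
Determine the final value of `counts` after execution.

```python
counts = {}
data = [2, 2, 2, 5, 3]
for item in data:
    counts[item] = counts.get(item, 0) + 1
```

Let's trace through this code step by step.

Initialize: counts = {}
Initialize: data = [2, 2, 2, 5, 3]
Entering loop: for item in data:

After execution: counts = {2: 3, 5: 1, 3: 1}
{2: 3, 5: 1, 3: 1}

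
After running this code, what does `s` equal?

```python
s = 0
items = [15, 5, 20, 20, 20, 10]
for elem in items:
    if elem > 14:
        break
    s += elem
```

Let's trace through this code step by step.

Initialize: s = 0
Initialize: items = [15, 5, 20, 20, 20, 10]
Entering loop: for elem in items:

After execution: s = 0
0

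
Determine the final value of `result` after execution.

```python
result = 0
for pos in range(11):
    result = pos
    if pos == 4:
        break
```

Let's trace through this code step by step.

Initialize: result = 0
Entering loop: for pos in range(11):

After execution: result = 4
4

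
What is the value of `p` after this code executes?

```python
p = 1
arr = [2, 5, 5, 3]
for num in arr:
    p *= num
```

Let's trace through this code step by step.

Initialize: p = 1
Initialize: arr = [2, 5, 5, 3]
Entering loop: for num in arr:

After execution: p = 150
150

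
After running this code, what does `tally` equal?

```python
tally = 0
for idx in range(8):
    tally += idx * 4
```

Let's trace through this code step by step.

Initialize: tally = 0
Entering loop: for idx in range(8):

After execution: tally = 112
112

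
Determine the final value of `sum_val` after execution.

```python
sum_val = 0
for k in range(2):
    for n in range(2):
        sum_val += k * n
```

Let's trace through this code step by step.

Initialize: sum_val = 0
Entering loop: for k in range(2):

After execution: sum_val = 1
1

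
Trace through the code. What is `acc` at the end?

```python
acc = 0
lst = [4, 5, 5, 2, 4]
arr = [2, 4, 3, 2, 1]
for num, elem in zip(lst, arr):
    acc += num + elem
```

Let's trace through this code step by step.

Initialize: acc = 0
Initialize: lst = [4, 5, 5, 2, 4]
Initialize: arr = [2, 4, 3, 2, 1]
Entering loop: for num, elem in zip(lst, arr):

After execution: acc = 32
32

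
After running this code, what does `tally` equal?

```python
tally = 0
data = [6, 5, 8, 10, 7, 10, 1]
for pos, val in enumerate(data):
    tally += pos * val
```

Let's trace through this code step by step.

Initialize: tally = 0
Initialize: data = [6, 5, 8, 10, 7, 10, 1]
Entering loop: for pos, val in enumerate(data):

After execution: tally = 135
135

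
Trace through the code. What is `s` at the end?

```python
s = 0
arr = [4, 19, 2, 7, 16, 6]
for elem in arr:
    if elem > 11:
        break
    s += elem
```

Let's trace through this code step by step.

Initialize: s = 0
Initialize: arr = [4, 19, 2, 7, 16, 6]
Entering loop: for elem in arr:

After execution: s = 4
4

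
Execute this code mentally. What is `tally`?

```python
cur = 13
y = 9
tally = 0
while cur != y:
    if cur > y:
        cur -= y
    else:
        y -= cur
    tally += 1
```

Let's trace through this code step by step.

Initialize: cur = 13
Initialize: y = 9
Initialize: tally = 0
Entering loop: while cur != y:

After execution: tally = 6
6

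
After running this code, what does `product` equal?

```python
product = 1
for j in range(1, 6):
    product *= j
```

Let's trace through this code step by step.

Initialize: product = 1
Entering loop: for j in range(1, 6):

After execution: product = 120
120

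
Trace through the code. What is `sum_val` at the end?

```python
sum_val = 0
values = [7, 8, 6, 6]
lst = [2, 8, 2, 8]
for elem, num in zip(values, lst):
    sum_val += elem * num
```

Let's trace through this code step by step.

Initialize: sum_val = 0
Initialize: values = [7, 8, 6, 6]
Initialize: lst = [2, 8, 2, 8]
Entering loop: for elem, num in zip(values, lst):

After execution: sum_val = 138
138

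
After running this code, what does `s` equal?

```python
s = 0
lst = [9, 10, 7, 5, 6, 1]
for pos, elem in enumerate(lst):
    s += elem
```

Let's trace through this code step by step.

Initialize: s = 0
Initialize: lst = [9, 10, 7, 5, 6, 1]
Entering loop: for pos, elem in enumerate(lst):

After execution: s = 38
38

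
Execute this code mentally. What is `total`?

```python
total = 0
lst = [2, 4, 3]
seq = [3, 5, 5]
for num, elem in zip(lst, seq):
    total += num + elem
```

Let's trace through this code step by step.

Initialize: total = 0
Initialize: lst = [2, 4, 3]
Initialize: seq = [3, 5, 5]
Entering loop: for num, elem in zip(lst, seq):

After execution: total = 22
22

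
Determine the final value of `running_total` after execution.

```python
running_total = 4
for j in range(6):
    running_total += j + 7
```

Let's trace through this code step by step.

Initialize: running_total = 4
Entering loop: for j in range(6):

After execution: running_total = 61
61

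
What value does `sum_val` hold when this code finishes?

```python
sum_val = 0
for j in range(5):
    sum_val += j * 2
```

Let's trace through this code step by step.

Initialize: sum_val = 0
Entering loop: for j in range(5):

After execution: sum_val = 20
20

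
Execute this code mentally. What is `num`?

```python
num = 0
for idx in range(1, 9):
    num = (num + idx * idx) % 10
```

Let's trace through this code step by step.

Initialize: num = 0
Entering loop: for idx in range(1, 9):

After execution: num = 4
4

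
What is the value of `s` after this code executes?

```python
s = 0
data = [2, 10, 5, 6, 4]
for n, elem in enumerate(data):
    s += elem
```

Let's trace through this code step by step.

Initialize: s = 0
Initialize: data = [2, 10, 5, 6, 4]
Entering loop: for n, elem in enumerate(data):

After execution: s = 27
27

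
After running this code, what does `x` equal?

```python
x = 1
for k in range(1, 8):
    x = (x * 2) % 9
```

Let's trace through this code step by step.

Initialize: x = 1
Entering loop: for k in range(1, 8):

After execution: x = 2
2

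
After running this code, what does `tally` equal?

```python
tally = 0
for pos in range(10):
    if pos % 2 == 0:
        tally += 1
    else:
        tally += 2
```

Let's trace through this code step by step.

Initialize: tally = 0
Entering loop: for pos in range(10):

After execution: tally = 15
15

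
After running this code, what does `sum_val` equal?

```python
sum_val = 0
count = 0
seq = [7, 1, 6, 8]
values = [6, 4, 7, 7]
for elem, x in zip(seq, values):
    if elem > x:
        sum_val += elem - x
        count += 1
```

Let's trace through this code step by step.

Initialize: sum_val = 0
Initialize: count = 0
Initialize: seq = [7, 1, 6, 8]
Initialize: values = [6, 4, 7, 7]
Entering loop: for elem, x in zip(seq, values):

After execution: sum_val = 2
2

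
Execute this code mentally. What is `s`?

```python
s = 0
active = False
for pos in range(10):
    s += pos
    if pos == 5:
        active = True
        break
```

Let's trace through this code step by step.

Initialize: s = 0
Initialize: active = False
Entering loop: for pos in range(10):

After execution: s = 15
15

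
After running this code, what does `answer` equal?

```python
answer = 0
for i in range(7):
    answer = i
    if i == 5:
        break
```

Let's trace through this code step by step.

Initialize: answer = 0
Entering loop: for i in range(7):

After execution: answer = 5
5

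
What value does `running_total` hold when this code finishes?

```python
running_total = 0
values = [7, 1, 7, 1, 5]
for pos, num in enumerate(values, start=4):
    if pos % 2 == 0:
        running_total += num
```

Let's trace through this code step by step.

Initialize: running_total = 0
Initialize: values = [7, 1, 7, 1, 5]
Entering loop: for pos, num in enumerate(values, start=4):

After execution: running_total = 19
19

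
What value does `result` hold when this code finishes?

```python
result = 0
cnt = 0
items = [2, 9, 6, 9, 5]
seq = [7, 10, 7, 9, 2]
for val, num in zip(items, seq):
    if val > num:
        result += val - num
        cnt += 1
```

Let's trace through this code step by step.

Initialize: result = 0
Initialize: cnt = 0
Initialize: items = [2, 9, 6, 9, 5]
Initialize: seq = [7, 10, 7, 9, 2]
Entering loop: for val, num in zip(items, seq):

After execution: result = 3
3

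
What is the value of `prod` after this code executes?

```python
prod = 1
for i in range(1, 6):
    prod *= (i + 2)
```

Let's trace through this code step by step.

Initialize: prod = 1
Entering loop: for i in range(1, 6):

After execution: prod = 2520
2520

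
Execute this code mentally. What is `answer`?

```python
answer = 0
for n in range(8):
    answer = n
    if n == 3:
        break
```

Let's trace through this code step by step.

Initialize: answer = 0
Entering loop: for n in range(8):

After execution: answer = 3
3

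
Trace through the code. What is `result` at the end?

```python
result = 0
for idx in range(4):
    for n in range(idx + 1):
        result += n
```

Let's trace through this code step by step.

Initialize: result = 0
Entering loop: for idx in range(4):

After execution: result = 10
10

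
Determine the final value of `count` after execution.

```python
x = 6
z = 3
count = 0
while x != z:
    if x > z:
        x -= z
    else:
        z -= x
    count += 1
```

Let's trace through this code step by step.

Initialize: x = 6
Initialize: z = 3
Initialize: count = 0
Entering loop: while x != z:

After execution: count = 1
1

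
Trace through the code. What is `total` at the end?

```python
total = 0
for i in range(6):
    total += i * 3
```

Let's trace through this code step by step.

Initialize: total = 0
Entering loop: for i in range(6):

After execution: total = 45
45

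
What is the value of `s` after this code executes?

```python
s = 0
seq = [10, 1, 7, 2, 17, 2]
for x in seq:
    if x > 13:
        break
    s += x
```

Let's trace through this code step by step.

Initialize: s = 0
Initialize: seq = [10, 1, 7, 2, 17, 2]
Entering loop: for x in seq:

After execution: s = 20
20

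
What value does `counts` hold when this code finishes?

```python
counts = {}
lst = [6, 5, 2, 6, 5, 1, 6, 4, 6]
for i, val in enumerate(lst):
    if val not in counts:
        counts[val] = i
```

Let's trace through this code step by step.

Initialize: counts = {}
Initialize: lst = [6, 5, 2, 6, 5, 1, 6, 4, 6]
Entering loop: for i, val in enumerate(lst):

After execution: counts = {6: 0, 5: 1, 2: 2, 1: 5, 4: 7}
{6: 0, 5: 1, 2: 2, 1: 5, 4: 7}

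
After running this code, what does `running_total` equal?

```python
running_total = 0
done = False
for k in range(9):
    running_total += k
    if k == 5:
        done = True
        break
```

Let's trace through this code step by step.

Initialize: running_total = 0
Initialize: done = False
Entering loop: for k in range(9):

After execution: running_total = 15
15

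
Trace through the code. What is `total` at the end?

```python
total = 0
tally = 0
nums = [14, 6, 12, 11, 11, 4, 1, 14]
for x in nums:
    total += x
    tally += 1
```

Let's trace through this code step by step.

Initialize: total = 0
Initialize: tally = 0
Initialize: nums = [14, 6, 12, 11, 11, 4, 1, 14]
Entering loop: for x in nums:

After execution: total = 73
73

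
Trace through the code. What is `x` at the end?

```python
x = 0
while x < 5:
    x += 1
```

Let's trace through this code step by step.

Initialize: x = 0
Entering loop: while x < 5:

After execution: x = 5
5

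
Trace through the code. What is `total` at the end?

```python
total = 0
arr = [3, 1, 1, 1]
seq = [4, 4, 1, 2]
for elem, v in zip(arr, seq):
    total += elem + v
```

Let's trace through this code step by step.

Initialize: total = 0
Initialize: arr = [3, 1, 1, 1]
Initialize: seq = [4, 4, 1, 2]
Entering loop: for elem, v in zip(arr, seq):

After execution: total = 17
17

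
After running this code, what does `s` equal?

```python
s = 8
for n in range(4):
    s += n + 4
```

Let's trace through this code step by step.

Initialize: s = 8
Entering loop: for n in range(4):

After execution: s = 30
30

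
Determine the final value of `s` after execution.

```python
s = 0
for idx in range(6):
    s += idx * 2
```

Let's trace through this code step by step.

Initialize: s = 0
Entering loop: for idx in range(6):

After execution: s = 30
30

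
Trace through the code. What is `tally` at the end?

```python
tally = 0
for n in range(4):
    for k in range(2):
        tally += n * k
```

Let's trace through this code step by step.

Initialize: tally = 0
Entering loop: for n in range(4):

After execution: tally = 6
6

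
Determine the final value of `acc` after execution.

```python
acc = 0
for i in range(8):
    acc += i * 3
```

Let's trace through this code step by step.

Initialize: acc = 0
Entering loop: for i in range(8):

After execution: acc = 84
84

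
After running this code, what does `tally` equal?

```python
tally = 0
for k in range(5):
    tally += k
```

Let's trace through this code step by step.

Initialize: tally = 0
Entering loop: for k in range(5):

After execution: tally = 10
10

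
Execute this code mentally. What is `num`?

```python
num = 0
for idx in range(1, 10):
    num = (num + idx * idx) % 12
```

Let's trace through this code step by step.

Initialize: num = 0
Entering loop: for idx in range(1, 10):

After execution: num = 9
9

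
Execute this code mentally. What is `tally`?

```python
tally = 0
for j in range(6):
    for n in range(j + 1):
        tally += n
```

Let's trace through this code step by step.

Initialize: tally = 0
Entering loop: for j in range(6):

After execution: tally = 35
35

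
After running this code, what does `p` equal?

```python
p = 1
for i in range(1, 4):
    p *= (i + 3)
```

Let's trace through this code step by step.

Initialize: p = 1
Entering loop: for i in range(1, 4):

After execution: p = 120
120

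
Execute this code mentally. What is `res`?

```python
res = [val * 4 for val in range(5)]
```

Let's trace through this code step by step.

Initialize: res = [val * 4 for val in range(5)]

After execution: res = [0, 4, 8, 12, 16]
[0, 4, 8, 12, 16]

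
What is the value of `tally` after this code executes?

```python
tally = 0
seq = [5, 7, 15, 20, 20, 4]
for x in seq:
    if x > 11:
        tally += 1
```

Let's trace through this code step by step.

Initialize: tally = 0
Initialize: seq = [5, 7, 15, 20, 20, 4]
Entering loop: for x in seq:

After execution: tally = 3
3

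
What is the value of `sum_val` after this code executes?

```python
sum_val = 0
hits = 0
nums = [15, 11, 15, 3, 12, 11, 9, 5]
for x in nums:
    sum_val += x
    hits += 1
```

Let's trace through this code step by step.

Initialize: sum_val = 0
Initialize: hits = 0
Initialize: nums = [15, 11, 15, 3, 12, 11, 9, 5]
Entering loop: for x in nums:

After execution: sum_val = 81
81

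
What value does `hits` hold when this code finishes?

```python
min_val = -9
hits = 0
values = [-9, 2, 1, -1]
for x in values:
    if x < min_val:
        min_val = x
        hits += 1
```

Let's trace through this code step by step.

Initialize: min_val = -9
Initialize: hits = 0
Initialize: values = [-9, 2, 1, -1]
Entering loop: for x in values:

After execution: hits = 0
0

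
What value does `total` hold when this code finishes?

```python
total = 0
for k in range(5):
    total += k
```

Let's trace through this code step by step.

Initialize: total = 0
Entering loop: for k in range(5):

After execution: total = 10
10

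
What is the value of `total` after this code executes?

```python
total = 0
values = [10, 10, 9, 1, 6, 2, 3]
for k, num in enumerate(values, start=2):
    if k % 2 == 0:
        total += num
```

Let's trace through this code step by step.

Initialize: total = 0
Initialize: values = [10, 10, 9, 1, 6, 2, 3]
Entering loop: for k, num in enumerate(values, start=2):

After execution: total = 28
28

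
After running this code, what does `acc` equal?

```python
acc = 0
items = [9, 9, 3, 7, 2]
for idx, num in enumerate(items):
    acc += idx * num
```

Let's trace through this code step by step.

Initialize: acc = 0
Initialize: items = [9, 9, 3, 7, 2]
Entering loop: for idx, num in enumerate(items):

After execution: acc = 44
44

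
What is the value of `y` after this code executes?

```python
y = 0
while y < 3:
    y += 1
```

Let's trace through this code step by step.

Initialize: y = 0
Entering loop: while y < 3:

After execution: y = 3
3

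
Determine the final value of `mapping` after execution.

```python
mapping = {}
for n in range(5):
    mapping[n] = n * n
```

Let's trace through this code step by step.

Initialize: mapping = {}
Entering loop: for n in range(5):

After execution: mapping = {0: 0, 1: 1, 2: 4, 3: 9, 4: 16}
{0: 0, 1: 1, 2: 4, 3: 9, 4: 16}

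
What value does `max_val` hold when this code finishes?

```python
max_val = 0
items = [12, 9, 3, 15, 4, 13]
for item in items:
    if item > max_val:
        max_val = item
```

Let's trace through this code step by step.

Initialize: max_val = 0
Initialize: items = [12, 9, 3, 15, 4, 13]
Entering loop: for item in items:

After execution: max_val = 15
15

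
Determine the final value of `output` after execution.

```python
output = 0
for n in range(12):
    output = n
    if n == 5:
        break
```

Let's trace through this code step by step.

Initialize: output = 0
Entering loop: for n in range(12):

After execution: output = 5
5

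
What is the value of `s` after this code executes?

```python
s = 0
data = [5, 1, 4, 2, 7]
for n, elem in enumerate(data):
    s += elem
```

Let's trace through this code step by step.

Initialize: s = 0
Initialize: data = [5, 1, 4, 2, 7]
Entering loop: for n, elem in enumerate(data):

After execution: s = 19
19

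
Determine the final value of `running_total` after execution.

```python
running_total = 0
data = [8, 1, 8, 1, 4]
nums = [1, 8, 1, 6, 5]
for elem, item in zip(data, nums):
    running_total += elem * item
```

Let's trace through this code step by step.

Initialize: running_total = 0
Initialize: data = [8, 1, 8, 1, 4]
Initialize: nums = [1, 8, 1, 6, 5]
Entering loop: for elem, item in zip(data, nums):

After execution: running_total = 50
50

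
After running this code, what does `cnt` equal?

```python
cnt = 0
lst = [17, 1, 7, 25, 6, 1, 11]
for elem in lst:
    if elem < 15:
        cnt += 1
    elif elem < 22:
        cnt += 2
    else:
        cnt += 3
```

Let's trace through this code step by step.

Initialize: cnt = 0
Initialize: lst = [17, 1, 7, 25, 6, 1, 11]
Entering loop: for elem in lst:

After execution: cnt = 10
10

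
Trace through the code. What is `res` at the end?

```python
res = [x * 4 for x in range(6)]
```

Let's trace through this code step by step.

Initialize: res = [x * 4 for x in range(6)]

After execution: res = [0, 4, 8, 12, 16, 20]
[0, 4, 8, 12, 16, 20]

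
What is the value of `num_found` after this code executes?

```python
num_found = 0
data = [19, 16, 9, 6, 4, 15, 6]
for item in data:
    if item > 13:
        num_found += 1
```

Let's trace through this code step by step.

Initialize: num_found = 0
Initialize: data = [19, 16, 9, 6, 4, 15, 6]
Entering loop: for item in data:

After execution: num_found = 3
3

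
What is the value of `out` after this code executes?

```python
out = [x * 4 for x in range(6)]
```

Let's trace through this code step by step.

Initialize: out = [x * 4 for x in range(6)]

After execution: out = [0, 4, 8, 12, 16, 20]
[0, 4, 8, 12, 16, 20]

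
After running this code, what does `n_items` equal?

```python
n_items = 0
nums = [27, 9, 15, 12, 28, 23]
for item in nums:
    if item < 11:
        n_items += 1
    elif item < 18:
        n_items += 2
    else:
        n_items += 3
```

Let's trace through this code step by step.

Initialize: n_items = 0
Initialize: nums = [27, 9, 15, 12, 28, 23]
Entering loop: for item in nums:

After execution: n_items = 14
14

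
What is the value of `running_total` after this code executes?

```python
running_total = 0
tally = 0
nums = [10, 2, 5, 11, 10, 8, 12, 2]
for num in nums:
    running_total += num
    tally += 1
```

Let's trace through this code step by step.

Initialize: running_total = 0
Initialize: tally = 0
Initialize: nums = [10, 2, 5, 11, 10, 8, 12, 2]
Entering loop: for num in nums:

After execution: running_total = 60
60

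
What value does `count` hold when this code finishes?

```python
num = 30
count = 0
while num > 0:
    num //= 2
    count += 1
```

Let's trace through this code step by step.

Initialize: num = 30
Initialize: count = 0
Entering loop: while num > 0:

After execution: count = 5
5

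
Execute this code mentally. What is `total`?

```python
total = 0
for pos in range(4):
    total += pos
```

Let's trace through this code step by step.

Initialize: total = 0
Entering loop: for pos in range(4):

After execution: total = 6
6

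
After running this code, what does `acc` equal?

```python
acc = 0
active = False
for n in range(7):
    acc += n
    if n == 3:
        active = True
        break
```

Let's trace through this code step by step.

Initialize: acc = 0
Initialize: active = False
Entering loop: for n in range(7):

After execution: acc = 6
6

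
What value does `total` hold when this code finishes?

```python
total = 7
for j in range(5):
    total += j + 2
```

Let's trace through this code step by step.

Initialize: total = 7
Entering loop: for j in range(5):

After execution: total = 27
27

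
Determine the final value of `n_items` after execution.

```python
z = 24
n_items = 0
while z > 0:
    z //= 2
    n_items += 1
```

Let's trace through this code step by step.

Initialize: z = 24
Initialize: n_items = 0
Entering loop: while z > 0:

After execution: n_items = 5
5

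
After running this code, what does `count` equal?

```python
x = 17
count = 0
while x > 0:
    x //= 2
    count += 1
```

Let's trace through this code step by step.

Initialize: x = 17
Initialize: count = 0
Entering loop: while x > 0:

After execution: count = 5
5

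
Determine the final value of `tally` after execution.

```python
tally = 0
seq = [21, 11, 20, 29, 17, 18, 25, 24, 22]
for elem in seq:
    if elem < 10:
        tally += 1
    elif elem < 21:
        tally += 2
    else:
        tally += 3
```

Let's trace through this code step by step.

Initialize: tally = 0
Initialize: seq = [21, 11, 20, 29, 17, 18, 25, 24, 22]
Entering loop: for elem in seq:

After execution: tally = 23
23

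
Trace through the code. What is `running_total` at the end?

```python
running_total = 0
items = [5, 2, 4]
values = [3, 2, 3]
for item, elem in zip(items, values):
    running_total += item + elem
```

Let's trace through this code step by step.

Initialize: running_total = 0
Initialize: items = [5, 2, 4]
Initialize: values = [3, 2, 3]
Entering loop: for item, elem in zip(items, values):

After execution: running_total = 19
19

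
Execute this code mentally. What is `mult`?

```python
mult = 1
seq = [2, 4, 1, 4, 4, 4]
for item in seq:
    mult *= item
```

Let's trace through this code step by step.

Initialize: mult = 1
Initialize: seq = [2, 4, 1, 4, 4, 4]
Entering loop: for item in seq:

After execution: mult = 512
512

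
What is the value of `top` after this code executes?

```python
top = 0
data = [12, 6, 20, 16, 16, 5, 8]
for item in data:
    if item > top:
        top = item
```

Let's trace through this code step by step.

Initialize: top = 0
Initialize: data = [12, 6, 20, 16, 16, 5, 8]
Entering loop: for item in data:

After execution: top = 20
20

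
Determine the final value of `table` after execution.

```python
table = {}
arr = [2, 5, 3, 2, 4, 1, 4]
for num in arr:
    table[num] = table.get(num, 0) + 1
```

Let's trace through this code step by step.

Initialize: table = {}
Initialize: arr = [2, 5, 3, 2, 4, 1, 4]
Entering loop: for num in arr:

After execution: table = {2: 2, 5: 1, 3: 1, 4: 2, 1: 1}
{2: 2, 5: 1, 3: 1, 4: 2, 1: 1}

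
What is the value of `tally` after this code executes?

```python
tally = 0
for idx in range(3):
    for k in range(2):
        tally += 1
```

Let's trace through this code step by step.

Initialize: tally = 0
Entering loop: for idx in range(3):

After execution: tally = 6
6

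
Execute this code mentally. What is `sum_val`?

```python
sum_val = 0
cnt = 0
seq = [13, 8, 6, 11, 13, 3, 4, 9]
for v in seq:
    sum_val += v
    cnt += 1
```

Let's trace through this code step by step.

Initialize: sum_val = 0
Initialize: cnt = 0
Initialize: seq = [13, 8, 6, 11, 13, 3, 4, 9]
Entering loop: for v in seq:

After execution: sum_val = 67
67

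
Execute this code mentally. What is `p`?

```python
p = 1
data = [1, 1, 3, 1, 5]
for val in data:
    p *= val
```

Let's trace through this code step by step.

Initialize: p = 1
Initialize: data = [1, 1, 3, 1, 5]
Entering loop: for val in data:

After execution: p = 15
15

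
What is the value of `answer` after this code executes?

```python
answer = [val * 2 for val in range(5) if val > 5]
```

Let's trace through this code step by step.

Initialize: answer = [val * 2 for val in range(5) if val > 5]

After execution: answer = []
[]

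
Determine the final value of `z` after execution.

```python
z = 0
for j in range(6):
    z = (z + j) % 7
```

Let's trace through this code step by step.

Initialize: z = 0
Entering loop: for j in range(6):

After execution: z = 1
1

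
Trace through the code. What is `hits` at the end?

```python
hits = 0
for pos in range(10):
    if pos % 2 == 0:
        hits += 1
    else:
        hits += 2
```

Let's trace through this code step by step.

Initialize: hits = 0
Entering loop: for pos in range(10):

After execution: hits = 15
15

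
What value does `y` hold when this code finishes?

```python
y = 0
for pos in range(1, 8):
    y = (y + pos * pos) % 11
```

Let's trace through this code step by step.

Initialize: y = 0
Entering loop: for pos in range(1, 8):

After execution: y = 8
8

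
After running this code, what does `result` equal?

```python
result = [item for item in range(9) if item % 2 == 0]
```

Let's trace through this code step by step.

Initialize: result = [item for item in range(9) if item % 2 == 0]

After execution: result = [0, 2, 4, 6, 8]
[0, 2, 4, 6, 8]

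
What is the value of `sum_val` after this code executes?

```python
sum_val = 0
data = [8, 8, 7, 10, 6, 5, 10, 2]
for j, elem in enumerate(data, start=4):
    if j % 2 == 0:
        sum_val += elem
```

Let's trace through this code step by step.

Initialize: sum_val = 0
Initialize: data = [8, 8, 7, 10, 6, 5, 10, 2]
Entering loop: for j, elem in enumerate(data, start=4):

After execution: sum_val = 31
31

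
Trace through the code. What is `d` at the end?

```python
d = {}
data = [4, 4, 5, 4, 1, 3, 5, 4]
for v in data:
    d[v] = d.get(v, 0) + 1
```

Let's trace through this code step by step.

Initialize: d = {}
Initialize: data = [4, 4, 5, 4, 1, 3, 5, 4]
Entering loop: for v in data:

After execution: d = {4: 4, 5: 2, 1: 1, 3: 1}
{4: 4, 5: 2, 1: 1, 3: 1}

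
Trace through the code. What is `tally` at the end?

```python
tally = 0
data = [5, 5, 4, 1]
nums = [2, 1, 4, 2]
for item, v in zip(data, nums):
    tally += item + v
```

Let's trace through this code step by step.

Initialize: tally = 0
Initialize: data = [5, 5, 4, 1]
Initialize: nums = [2, 1, 4, 2]
Entering loop: for item, v in zip(data, nums):

After execution: tally = 24
24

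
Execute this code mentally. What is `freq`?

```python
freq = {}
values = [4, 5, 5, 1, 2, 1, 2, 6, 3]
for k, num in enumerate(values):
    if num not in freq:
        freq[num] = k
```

Let's trace through this code step by step.

Initialize: freq = {}
Initialize: values = [4, 5, 5, 1, 2, 1, 2, 6, 3]
Entering loop: for k, num in enumerate(values):

After execution: freq = {4: 0, 5: 1, 1: 3, 2: 4, 6: 7, 3: 8}
{4: 0, 5: 1, 1: 3, 2: 4, 6: 7, 3: 8}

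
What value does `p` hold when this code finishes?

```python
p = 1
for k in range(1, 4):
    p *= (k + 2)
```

Let's trace through this code step by step.

Initialize: p = 1
Entering loop: for k in range(1, 4):

After execution: p = 60
60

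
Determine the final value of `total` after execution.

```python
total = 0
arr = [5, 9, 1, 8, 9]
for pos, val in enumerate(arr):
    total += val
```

Let's trace through this code step by step.

Initialize: total = 0
Initialize: arr = [5, 9, 1, 8, 9]
Entering loop: for pos, val in enumerate(arr):

After execution: total = 32
32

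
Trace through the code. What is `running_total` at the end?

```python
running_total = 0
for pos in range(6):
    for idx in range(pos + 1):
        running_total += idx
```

Let's trace through this code step by step.

Initialize: running_total = 0
Entering loop: for pos in range(6):

After execution: running_total = 35
35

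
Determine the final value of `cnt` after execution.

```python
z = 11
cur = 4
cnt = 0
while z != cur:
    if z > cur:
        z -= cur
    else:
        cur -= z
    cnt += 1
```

Let's trace through this code step by step.

Initialize: z = 11
Initialize: cur = 4
Initialize: cnt = 0
Entering loop: while z != cur:

After execution: cnt = 5
5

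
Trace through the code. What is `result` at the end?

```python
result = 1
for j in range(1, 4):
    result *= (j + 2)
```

Let's trace through this code step by step.

Initialize: result = 1
Entering loop: for j in range(1, 4):

After execution: result = 60
60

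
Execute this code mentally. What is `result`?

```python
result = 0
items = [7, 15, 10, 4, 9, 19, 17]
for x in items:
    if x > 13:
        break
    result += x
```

Let's trace through this code step by step.

Initialize: result = 0
Initialize: items = [7, 15, 10, 4, 9, 19, 17]
Entering loop: for x in items:

After execution: result = 7
7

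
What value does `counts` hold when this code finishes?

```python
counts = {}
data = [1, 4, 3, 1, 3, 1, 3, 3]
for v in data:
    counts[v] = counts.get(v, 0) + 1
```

Let's trace through this code step by step.

Initialize: counts = {}
Initialize: data = [1, 4, 3, 1, 3, 1, 3, 3]
Entering loop: for v in data:

After execution: counts = {1: 3, 4: 1, 3: 4}
{1: 3, 4: 1, 3: 4}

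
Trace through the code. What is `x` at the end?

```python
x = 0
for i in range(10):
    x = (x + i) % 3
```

Let's trace through this code step by step.

Initialize: x = 0
Entering loop: for i in range(10):

After execution: x = 0
0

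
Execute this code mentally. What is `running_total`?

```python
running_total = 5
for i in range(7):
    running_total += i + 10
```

Let's trace through this code step by step.

Initialize: running_total = 5
Entering loop: for i in range(7):

After execution: running_total = 96
96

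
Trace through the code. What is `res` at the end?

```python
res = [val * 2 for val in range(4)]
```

Let's trace through this code step by step.

Initialize: res = [val * 2 for val in range(4)]

After execution: res = [0, 2, 4, 6]
[0, 2, 4, 6]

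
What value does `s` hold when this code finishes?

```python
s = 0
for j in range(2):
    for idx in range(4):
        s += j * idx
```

Let's trace through this code step by step.

Initialize: s = 0
Entering loop: for j in range(2):

After execution: s = 6
6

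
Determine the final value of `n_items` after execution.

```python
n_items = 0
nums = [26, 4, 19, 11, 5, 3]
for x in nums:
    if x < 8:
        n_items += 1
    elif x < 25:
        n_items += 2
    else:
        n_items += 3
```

Let's trace through this code step by step.

Initialize: n_items = 0
Initialize: nums = [26, 4, 19, 11, 5, 3]
Entering loop: for x in nums:

After execution: n_items = 10
10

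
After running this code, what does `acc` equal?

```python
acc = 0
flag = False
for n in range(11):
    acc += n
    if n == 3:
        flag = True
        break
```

Let's trace through this code step by step.

Initialize: acc = 0
Initialize: flag = False
Entering loop: for n in range(11):

After execution: acc = 6
6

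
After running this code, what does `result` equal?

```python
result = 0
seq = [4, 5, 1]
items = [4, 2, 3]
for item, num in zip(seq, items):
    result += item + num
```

Let's trace through this code step by step.

Initialize: result = 0
Initialize: seq = [4, 5, 1]
Initialize: items = [4, 2, 3]
Entering loop: for item, num in zip(seq, items):

After execution: result = 19
19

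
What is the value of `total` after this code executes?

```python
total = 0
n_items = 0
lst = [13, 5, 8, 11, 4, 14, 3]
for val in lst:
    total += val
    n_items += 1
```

Let's trace through this code step by step.

Initialize: total = 0
Initialize: n_items = 0
Initialize: lst = [13, 5, 8, 11, 4, 14, 3]
Entering loop: for val in lst:

After execution: total = 58
58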